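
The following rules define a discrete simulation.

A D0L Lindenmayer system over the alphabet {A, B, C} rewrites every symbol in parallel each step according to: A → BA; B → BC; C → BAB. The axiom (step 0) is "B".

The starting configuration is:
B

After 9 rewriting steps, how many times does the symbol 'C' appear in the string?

353

k=0  B
k=1  BC
k=2  BCBAB
k=3  BCBABBCBABC
k=4  BCBABBCBABCBCBABBCBABCBAB
k=5  BCBABBCBABCBCBABBCBABCBABBCBABBCBABCBCBABBCBABCBABBCBABC
k=6  BCBABBCBABCBCBABBCBABCBABBCBABBCBABCBCBABBCBABCBABBCBABCBC…CBABBCBABCBABBCBABBCBABCBCBABBCBABCBABBCBABCBCBABBCBABCBAB  (len 126)
k=7  BCBABBCBABCBCBABBCBABCBABBCBABBCBABCBCBABBCBABCBABBCBABCBC…BABCBABBCBABCBCBABBCBABCBABBCBABBCBABCBCBABBCBABCBABBCBABC  (len 283)
k=8  BCBABBCBABCBCBABBCBABCBABBCBABBCBABCBCBABBCBABCBABBCBABCBC…CBABBCBABCBABBCBABBCBABCBCBABBCBABCBABBCBABCBCBABBCBABCBAB  (len 636)
k=9  BCBABBCBABCBCBABBCBABCBABBCBABBCBABCBCBABBCBABCBABBCBABCBC…BABCBABBCBABCBCBABBCBABCBABBCBABBCBABCBCBABBCBABCBABBCBABC  (len 1429)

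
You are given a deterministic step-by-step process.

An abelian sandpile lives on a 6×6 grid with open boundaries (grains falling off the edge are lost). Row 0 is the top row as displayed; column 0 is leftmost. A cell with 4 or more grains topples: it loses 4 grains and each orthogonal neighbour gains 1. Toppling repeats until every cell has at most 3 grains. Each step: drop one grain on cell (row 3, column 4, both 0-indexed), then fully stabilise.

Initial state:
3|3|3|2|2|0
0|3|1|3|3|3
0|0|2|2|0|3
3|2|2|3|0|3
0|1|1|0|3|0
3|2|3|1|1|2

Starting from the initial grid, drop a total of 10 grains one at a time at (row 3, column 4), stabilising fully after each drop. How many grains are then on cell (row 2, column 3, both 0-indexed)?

[0] 3|3|3|2|2|0
0|3|1|3|3|3
0|0|2|2|0|3
3|2|2|3|0|3
0|1|1|0|3|0
3|2|3|1|1|2
[1] 3|3|3|2|2|0
0|3|1|3|3|3
0|0|2|2|0|3
3|2|2|3|1|3
0|1|1|0|3|0
3|2|3|1|1|2
[2] 3|3|3|2|2|0
0|3|1|3|3|3
0|0|2|2|0|3
3|2|2|3|2|3
0|1|1|0|3|0
3|2|3|1|1|2
[3] 3|3|3|2|2|0
0|3|1|3|3|3
0|0|2|2|0|3
3|2|2|3|3|3
0|1|1|0|3|0
3|2|3|1|1|2
[4] 3|3|3|3|3|1
0|3|2|1|2|1
0|0|3|1|1|2
3|2|3|2|0|2
0|1|1|2|1|2
3|2|3|1|2|2
[5] 3|3|3|3|3|1
0|3|2|1|2|1
0|0|3|1|1|2
3|2|3|2|1|2
0|1|1|2|1|2
3|2|3|1|2|2
[6] 3|3|3|3|3|1
0|3|2|1|2|1
0|0|3|1|1|2
3|2|3|2|2|2
0|1|1|2|1|2
3|2|3|1|2|2
[7] 3|3|3|3|3|1
0|3|2|1|2|1
0|0|3|1|1|2
3|2|3|2|3|2
0|1|1|2|1|2
3|2|3|1|2|2
[8] 3|3|3|3|3|1
0|3|2|1|2|1
0|0|3|1|2|2
3|2|3|3|0|3
0|1|1|2|2|2
3|2|3|1|2|2
[9] 3|3|3|3|3|1
0|3|2|1|2|1
0|0|3|1|2|2
3|2|3|3|1|3
0|1|1|2|2|2
3|2|3|1|2|2
[10] 3|3|3|3|3|1
0|3|2|1|2|1
0|0|3|1|2|2
3|2|3|3|2|3
0|1|1|2|2|2
3|2|3|1|2|2

1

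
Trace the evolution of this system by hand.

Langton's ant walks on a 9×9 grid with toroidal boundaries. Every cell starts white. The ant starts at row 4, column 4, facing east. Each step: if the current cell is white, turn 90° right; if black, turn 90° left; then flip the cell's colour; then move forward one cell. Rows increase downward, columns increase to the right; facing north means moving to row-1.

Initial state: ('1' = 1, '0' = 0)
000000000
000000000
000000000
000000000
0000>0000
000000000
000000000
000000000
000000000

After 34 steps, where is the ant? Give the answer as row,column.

3,1

0) 000000000
000000000
000000000
000000000
0000>0000
000000000
000000000
000000000
000000000
1) 000000000
000000000
000000000
000000000
000010000
0000v0000
000000000
000000000
000000000
2) 000000000
000000000
000000000
000000000
000010000
000<10000
000000000
000000000
000000000
3) 000000000
000000000
000000000
000000000
000^10000
000110000
000000000
000000000
000000000
4) 000000000
000000000
000000000
000000000
0001>0000
000110000
000000000
000000000
000000000
5) 000000000
000000000
000000000
0000^0000
000100000
000110000
000000000
000000000
000000000
6) 000000000
000000000
000000000
00001>000
000100000
000110000
000000000
000000000
000000000
7) 000000000
000000000
000000000
000011000
00010v000
000110000
000000000
000000000
000000000
8) 000000000
000000000
000000000
000011000
0001<1000
000110000
000000000
000000000
000000000
9) 000000000
000000000
000000000
0000^1000
000111000
000110000
000000000
000000000
000000000
10) 000000000
000000000
000000000
000<01000
000111000
000110000
000000000
000000000
000000000
11) 000000000
000000000
000^00000
000101000
000111000
000110000
000000000
000000000
000000000
12) 000000000
000000000
0001>0000
000101000
000111000
000110000
000000000
000000000
000000000
13) 000000000
000000000
000110000
0001v1000
000111000
000110000
000000000
000000000
000000000
14) 000000000
000000000
000110000
000<11000
000111000
000110000
000000000
000000000
000000000
15) 000000000
000000000
000110000
000011000
000v11000
000110000
000000000
000000000
000000000
16) 000000000
000000000
000110000
000011000
0000>1000
000110000
000000000
000000000
000000000
17) 000000000
000000000
000110000
0000^1000
000001000
000110000
000000000
000000000
000000000
18) 000000000
000000000
000110000
000<01000
000001000
000110000
000000000
000000000
000000000
19) 000000000
000000000
000^10000
000101000
000001000
000110000
000000000
000000000
000000000
20) 000000000
000000000
00<010000
000101000
000001000
000110000
000000000
000000000
000000000
21) 000000000
00^000000
001010000
000101000
000001000
000110000
000000000
000000000
000000000
22) 000000000
001>00000
001010000
000101000
000001000
000110000
000000000
000000000
000000000
23) 000000000
001100000
001v10000
000101000
000001000
000110000
000000000
000000000
000000000
24) 000000000
001100000
00<110000
000101000
000001000
000110000
000000000
000000000
000000000
25) 000000000
001100000
000110000
00v101000
000001000
000110000
000000000
000000000
000000000
26) 000000000
001100000
000110000
0<1101000
000001000
000110000
000000000
000000000
000000000
27) 000000000
001100000
0^0110000
011101000
000001000
000110000
000000000
000000000
000000000
28) 000000000
001100000
01>110000
011101000
000001000
000110000
000000000
000000000
000000000
29) 000000000
001100000
011110000
01v101000
000001000
000110000
000000000
000000000
000000000
30) 000000000
001100000
011110000
010>01000
000001000
000110000
000000000
000000000
000000000
31) 000000000
001100000
011^10000
010001000
000001000
000110000
000000000
000000000
000000000
32) 000000000
001100000
01<010000
010001000
000001000
000110000
000000000
000000000
000000000
33) 000000000
001100000
010010000
01v001000
000001000
000110000
000000000
000000000
000000000
34) 000000000
001100000
010010000
0<1001000
000001000
000110000
000000000
000000000
000000000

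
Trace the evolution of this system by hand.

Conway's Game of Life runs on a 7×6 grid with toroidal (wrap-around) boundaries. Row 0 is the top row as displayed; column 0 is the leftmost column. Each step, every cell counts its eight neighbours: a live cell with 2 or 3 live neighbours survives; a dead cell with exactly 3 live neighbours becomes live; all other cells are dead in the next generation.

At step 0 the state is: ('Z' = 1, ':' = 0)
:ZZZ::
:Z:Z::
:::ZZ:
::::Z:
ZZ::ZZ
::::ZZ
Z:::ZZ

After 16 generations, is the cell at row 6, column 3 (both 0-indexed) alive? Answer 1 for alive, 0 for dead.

1

step 0: :ZZZ::
:Z:Z::
:::ZZ:
::::Z:
ZZ::ZZ
::::ZZ
Z:::ZZ
step 1: :Z:Z:Z
:Z::::
::ZZZ:
Z:::::
Z::Z::
:Z:Z::
ZZZ:::
step 2: ::::::
ZZ::::
:ZZZ::
:ZZ:ZZ
ZZZ:::
:::Z::
:::ZZ:
step 3: ::::::
ZZ::::
:::ZZZ
::::ZZ
Z:::ZZ
:Z:ZZ:
:::ZZ:
step 4: ::::::
Z:::ZZ
:::Z::
::::::
Z:::::
Z:Z:::
::ZZZ:
step 5: ::::::
::::ZZ
::::ZZ
::::::
:Z::::
::Z::Z
:ZZZ::
step 6: ::ZZZ:
::::ZZ
::::ZZ
::::::
::::::
Z::Z::
:ZZZ::
step 7: :Z:::Z
::::::
::::ZZ
::::::
::::::
:Z:Z::
:Z::::
step 8: Z:::::
Z:::ZZ
::::::
::::::
::::::
::Z:::
:Z::::
step 9: ZZ::::
Z::::Z
:::::Z
::::::
::::::
::::::
:Z::::
step 10: :Z:::Z
:Z:::Z
Z::::Z
::::::
::::::
::::::
ZZ::::
step 11: :ZZ::Z
:Z::ZZ
Z::::Z
::::::
::::::
::::::
ZZ::::
step 12: ::Z:ZZ
:ZZ:Z:
Z:::ZZ
::::::
::::::
::::::
ZZZ:::
step 13: ::::ZZ
:ZZ:::
ZZ:ZZZ
:::::Z
::::::
:Z::::
ZZZZ:Z
step 14: ::::ZZ
:ZZ:::
:Z:ZZZ
:::::Z
::::::
:Z::::
:ZZZ:Z
step 15: ::::ZZ
:ZZ:::
:Z:ZZZ
Z::::Z
::::::
ZZ::::
:ZZZ:Z
step 16: ::::ZZ
:ZZ:::
:Z:ZZZ
Z::::Z
:Z:::Z
ZZ::::
:ZZZ:Z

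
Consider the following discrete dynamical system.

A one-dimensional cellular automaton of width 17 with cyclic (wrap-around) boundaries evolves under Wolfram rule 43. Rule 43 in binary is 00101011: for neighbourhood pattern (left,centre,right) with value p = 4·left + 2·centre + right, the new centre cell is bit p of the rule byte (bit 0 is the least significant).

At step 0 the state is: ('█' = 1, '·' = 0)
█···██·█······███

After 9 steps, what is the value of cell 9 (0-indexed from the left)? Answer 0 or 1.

1

step 0: █···██·█······███
step 1: ··███·█··██████··
step 2: ███··█··██······█
step 3: ····█··██··██████
step 4: ·███··██··██·····
step 5: ██···██··██··████
step 6: ···███··██··██···
step 7: ████···██··██··██
step 8: ·····███··██··██·
step 9: ██████···██··██··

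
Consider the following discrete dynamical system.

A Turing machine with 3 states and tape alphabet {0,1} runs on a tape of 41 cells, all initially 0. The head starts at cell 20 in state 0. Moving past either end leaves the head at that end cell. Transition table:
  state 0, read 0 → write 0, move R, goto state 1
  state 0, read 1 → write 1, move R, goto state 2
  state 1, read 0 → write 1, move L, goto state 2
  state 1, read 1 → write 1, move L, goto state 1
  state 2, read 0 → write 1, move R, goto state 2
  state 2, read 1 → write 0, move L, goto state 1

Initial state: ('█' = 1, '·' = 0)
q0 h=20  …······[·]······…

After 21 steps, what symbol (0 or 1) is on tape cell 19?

0

gen 0: q0 h=20  …······[·]······…
gen 1: q1 h=21  …······[·]······…
gen 2: q2 h=20  …······[·]█·····…
gen 3: q2 h=21  …·····█[█]······…
gen 4: q1 h=20  …······[█]······…
gen 5: q1 h=19  …······[·]█·····…
gen 6: q2 h=18  …······[·]██····…
gen 7: q2 h=19  …·····█[█]█·····…
gen 8: q1 h=18  …······[█]·█····…
gen 9: q1 h=17  …······[·]█·█···…
gen 10: q2 h=16  …······[·]██·█··…
gen 11: q2 h=17  …·····█[█]█·█···…
gen 12: q1 h=16  …······[█]·█·█··…
gen 13: q1 h=15  …······[·]█·█·█·…
gen 14: q2 h=14  …······[·]██·█·█…
gen 15: q2 h=15  …·····█[█]█·█·█·…
gen 16: q1 h=14  …······[█]·█·█·█…
gen 17: q1 h=13  …······[·]█·█·█·…
gen 18: q2 h=12  …······[·]██·█·█…
gen 19: q2 h=13  …·····█[█]█·█·█·…
gen 20: q1 h=12  …······[█]·█·█·█…
gen 21: q1 h=11  …······[·]█·█·█·…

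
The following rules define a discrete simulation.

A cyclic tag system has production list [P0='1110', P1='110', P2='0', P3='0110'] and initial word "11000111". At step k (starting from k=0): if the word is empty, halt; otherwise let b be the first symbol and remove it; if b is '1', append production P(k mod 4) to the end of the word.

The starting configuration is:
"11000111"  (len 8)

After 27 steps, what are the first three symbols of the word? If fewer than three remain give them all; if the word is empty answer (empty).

110

gen 0: "11000111"  (len 8)
gen 1: "10001111110"  (len 11)
gen 2: "0001111110110"  (len 13)
gen 3: "001111110110"  (len 12)
gen 4: "01111110110"  (len 11)
gen 5: "1111110110"  (len 10)
gen 6: "111110110110"  (len 12)
gen 7: "111101101100"  (len 12)
gen 8: "111011011000110"  (len 15)
gen 9: "110110110001101110"  (len 18)
gen 10: "10110110001101110110"  (len 20)
gen 11: "01101100011011101100"  (len 20)
gen 12: "1101100011011101100"  (len 19)
gen 13: "1011000110111011001110"  (len 22)
gen 14: "011000110111011001110110"  (len 24)
gen 15: "11000110111011001110110"  (len 23)
gen 16: "10001101110110011101100110"  (len 26)
gen 17: "00011011101100111011001101110"  (len 29)
gen 18: "0011011101100111011001101110"  (len 28)
gen 19: "011011101100111011001101110"  (len 27)
gen 20: "11011101100111011001101110"  (len 26)
gen 21: "10111011001110110011011101110"  (len 29)
gen 22: "0111011001110110011011101110110"  (len 31)
gen 23: "111011001110110011011101110110"  (len 30)
gen 24: "110110011101100110111011101100110"  (len 33)
gen 25: "101100111011001101110111011001101110"  (len 36)
gen 26: "01100111011001101110111011001101110110"  (len 38)
gen 27: "1100111011001101110111011001101110110"  (len 37)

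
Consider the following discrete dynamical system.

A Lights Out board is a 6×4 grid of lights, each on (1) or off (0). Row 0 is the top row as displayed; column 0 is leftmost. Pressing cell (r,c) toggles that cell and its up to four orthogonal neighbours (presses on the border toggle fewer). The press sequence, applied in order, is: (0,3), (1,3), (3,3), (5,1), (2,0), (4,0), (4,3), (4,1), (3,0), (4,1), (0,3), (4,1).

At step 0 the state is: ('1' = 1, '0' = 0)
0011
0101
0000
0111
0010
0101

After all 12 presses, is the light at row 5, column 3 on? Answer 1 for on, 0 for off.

step 0: 0011
0101
0000
0111
0010
0101
step 1: 0000
0100
0000
0111
0010
0101
step 2: 0001
0111
0001
0111
0010
0101
step 3: 0001
0111
0000
0100
0011
0101
step 4: 0001
0111
0000
0100
0111
1011
step 5: 0001
1111
1100
1100
0111
1011
step 6: 0001
1111
1100
0100
1011
0011
step 7: 0001
1111
1100
0101
1000
0010
step 8: 0001
1111
1100
0001
0110
0110
step 9: 0001
1111
0100
1101
1110
0110
step 10: 0001
1111
0100
1001
0000
0010
step 11: 0010
1110
0100
1001
0000
0010
step 12: 0010
1110
0100
1101
1110
0110

0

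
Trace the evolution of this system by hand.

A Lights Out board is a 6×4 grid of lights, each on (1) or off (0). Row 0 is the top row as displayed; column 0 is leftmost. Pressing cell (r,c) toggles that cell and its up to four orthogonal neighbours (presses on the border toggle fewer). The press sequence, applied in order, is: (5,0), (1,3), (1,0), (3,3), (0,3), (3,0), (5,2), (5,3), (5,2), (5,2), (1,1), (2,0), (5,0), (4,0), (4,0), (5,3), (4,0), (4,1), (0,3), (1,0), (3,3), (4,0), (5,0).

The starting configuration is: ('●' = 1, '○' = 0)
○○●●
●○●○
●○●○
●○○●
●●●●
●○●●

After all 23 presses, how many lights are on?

14

0) ○○●●
●○●○
●○●○
●○○●
●●●●
●○●●
1) ○○●●
●○●○
●○●○
●○○●
○●●●
○●●●
2) ○○●○
●○○●
●○●●
●○○●
○●●●
○●●●
3) ●○●○
○●○●
○○●●
●○○●
○●●●
○●●●
4) ●○●○
○●○●
○○●○
●○●○
○●●○
○●●●
5) ●○○●
○●○○
○○●○
●○●○
○●●○
○●●●
6) ●○○●
○●○○
●○●○
○●●○
●●●○
○●●●
7) ●○○●
○●○○
●○●○
○●●○
●●○○
○○○○
8) ●○○●
○●○○
●○●○
○●●○
●●○●
○○●●
9) ●○○●
○●○○
●○●○
○●●○
●●●●
○●○○
10) ●○○●
○●○○
●○●○
○●●○
●●○●
○○●●
11) ●●○●
●○●○
●●●○
○●●○
●●○●
○○●●
12) ●●○●
○○●○
○○●○
●●●○
●●○●
○○●●
13) ●●○●
○○●○
○○●○
●●●○
○●○●
●●●●
14) ●●○●
○○●○
○○●○
○●●○
●○○●
○●●●
15) ●●○●
○○●○
○○●○
●●●○
○●○●
●●●●
16) ●●○●
○○●○
○○●○
●●●○
○●○○
●●○○
17) ●●○●
○○●○
○○●○
○●●○
●○○○
○●○○
18) ●●○●
○○●○
○○●○
○○●○
○●●○
○○○○
19) ●●●○
○○●●
○○●○
○○●○
○●●○
○○○○
20) ○●●○
●●●●
●○●○
○○●○
○●●○
○○○○
21) ○●●○
●●●●
●○●●
○○○●
○●●●
○○○○
22) ○●●○
●●●●
●○●●
●○○●
●○●●
●○○○
23) ○●●○
●●●●
●○●●
●○○●
○○●●
○●○○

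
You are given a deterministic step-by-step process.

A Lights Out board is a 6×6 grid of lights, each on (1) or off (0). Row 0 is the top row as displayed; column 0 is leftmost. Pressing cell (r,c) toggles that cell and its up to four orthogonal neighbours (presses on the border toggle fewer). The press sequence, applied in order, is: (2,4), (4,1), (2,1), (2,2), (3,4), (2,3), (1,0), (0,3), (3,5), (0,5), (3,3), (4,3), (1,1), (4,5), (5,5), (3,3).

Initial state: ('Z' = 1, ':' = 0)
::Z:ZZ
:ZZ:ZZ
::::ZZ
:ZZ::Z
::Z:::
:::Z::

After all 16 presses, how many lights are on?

k=0  ::Z:ZZ
:ZZ:ZZ
::::ZZ
:ZZ::Z
::Z:::
:::Z::
k=1  ::Z:ZZ
:ZZ::Z
:::Z::
:ZZ:ZZ
::Z:::
:::Z::
k=2  ::Z:ZZ
:ZZ::Z
:::Z::
::Z:ZZ
ZZ::::
:Z:Z::
k=3  ::Z:ZZ
::Z::Z
ZZZZ::
:ZZ:ZZ
ZZ::::
:Z:Z::
k=4  ::Z:ZZ
:::::Z
Z:::::
:Z::ZZ
ZZ::::
:Z:Z::
k=5  ::Z:ZZ
:::::Z
Z:::Z:
:Z:Z::
ZZ::Z:
:Z:Z::
k=6  ::Z:ZZ
:::Z:Z
Z:ZZ::
:Z::::
ZZ::Z:
:Z:Z::
k=7  Z:Z:ZZ
ZZ:Z:Z
::ZZ::
:Z::::
ZZ::Z:
:Z:Z::
k=8  Z::Z:Z
ZZ:::Z
::ZZ::
:Z::::
ZZ::Z:
:Z:Z::
k=9  Z::Z:Z
ZZ:::Z
::ZZ:Z
:Z::ZZ
ZZ::ZZ
:Z:Z::
k=10  Z::ZZ:
ZZ::::
::ZZ:Z
:Z::ZZ
ZZ::ZZ
:Z:Z::
k=11  Z::ZZ:
ZZ::::
::Z::Z
:ZZZ:Z
ZZ:ZZZ
:Z:Z::
k=12  Z::ZZ:
ZZ::::
::Z::Z
:ZZ::Z
ZZZ::Z
:Z::::
k=13  ZZ:ZZ:
::Z:::
:ZZ::Z
:ZZ::Z
ZZZ::Z
:Z::::
k=14  ZZ:ZZ:
::Z:::
:ZZ::Z
:ZZ:::
ZZZ:Z:
:Z:::Z
k=15  ZZ:ZZ:
::Z:::
:ZZ::Z
:ZZ:::
ZZZ:ZZ
:Z::Z:
k=16  ZZ:ZZ:
::Z:::
:ZZZ:Z
:Z:ZZ:
ZZZZZZ
:Z::Z:

20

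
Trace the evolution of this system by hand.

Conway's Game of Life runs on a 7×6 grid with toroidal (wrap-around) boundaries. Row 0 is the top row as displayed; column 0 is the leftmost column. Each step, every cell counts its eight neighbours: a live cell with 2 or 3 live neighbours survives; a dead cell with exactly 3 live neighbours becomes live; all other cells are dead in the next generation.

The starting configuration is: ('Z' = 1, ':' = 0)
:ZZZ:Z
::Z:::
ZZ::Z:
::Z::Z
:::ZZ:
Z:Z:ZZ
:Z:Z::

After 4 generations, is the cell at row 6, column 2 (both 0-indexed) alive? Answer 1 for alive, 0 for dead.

step 0: :ZZZ:Z
::Z:::
ZZ::Z:
::Z::Z
:::ZZ:
Z:Z:ZZ
:Z:Z::
step 1: ZZ:ZZ:
::::ZZ
ZZZZ:Z
ZZZ::Z
ZZZ:::
ZZZ::Z
::::::
step 2: Z::ZZ:
::::::
:::Z::
::::Z:
:::Z::
::Z::Z
:::ZZ:
step 3: :::ZZZ
:::ZZ:
::::::
:::ZZ:
:::ZZ:
::Z:::
::Z:::
step 4: ::Z::Z
:::Z:Z
::::::
:::ZZ:
::Z:Z:
::Z:::
::Z:Z:

1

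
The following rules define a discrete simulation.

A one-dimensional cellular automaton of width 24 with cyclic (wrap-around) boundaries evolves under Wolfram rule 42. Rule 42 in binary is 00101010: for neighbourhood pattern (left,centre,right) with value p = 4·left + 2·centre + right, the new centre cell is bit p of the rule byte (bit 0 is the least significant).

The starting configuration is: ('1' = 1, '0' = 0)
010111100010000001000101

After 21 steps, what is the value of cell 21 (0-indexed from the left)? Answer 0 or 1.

0

t=0: 010111100010000001000101
t=1: 101100000100000010001010
t=2: 011000001000000100010101
t=3: 110000010000001000101010
t=4: 100000100000010001010101
t=5: 000001000000100010101011
t=6: 000010000001000101010110
t=7: 000100000010001010101100
t=8: 001000000100010101011000
t=9: 010000001000101010110000
t=10: 100000010001010101100000
t=11: 000000100010101011000001
t=12: 000001000101010110000010
t=13: 000010001010101100000100
t=14: 000100010101011000001000
t=15: 001000101010110000010000
t=16: 010001010101100000100000
t=17: 100010101011000001000000
t=18: 000101010110000010000001
t=19: 001010101100000100000010
t=20: 010101011000001000000100
t=21: 101010110000010000001000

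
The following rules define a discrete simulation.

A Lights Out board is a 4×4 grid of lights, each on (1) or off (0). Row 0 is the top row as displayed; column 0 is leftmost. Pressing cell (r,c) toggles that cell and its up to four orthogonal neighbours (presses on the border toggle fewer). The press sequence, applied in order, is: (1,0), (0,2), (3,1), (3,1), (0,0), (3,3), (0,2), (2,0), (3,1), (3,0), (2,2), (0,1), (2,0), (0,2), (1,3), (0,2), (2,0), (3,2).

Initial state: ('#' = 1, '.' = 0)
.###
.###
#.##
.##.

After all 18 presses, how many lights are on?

9

0) .###
.###
#.##
.##.
1) ####
#.##
..##
.##.
2) #...
#..#
..##
.##.
3) #...
#..#
.###
#...
4) #...
#..#
..##
.##.
5) .#..
...#
..##
.##.
6) .#..
...#
..#.
.#.#
7) ..##
..##
..#.
.#.#
8) ..##
#.##
###.
##.#
9) ..##
#.##
#.#.
..##
10) ..##
#.##
..#.
####
11) ..##
#..#
.#.#
##.#
12) ##.#
##.#
.#.#
##.#
13) ##.#
.#.#
#..#
.#.#
14) #.#.
.###
#..#
.#.#
15) #.##
.#..
#...
.#.#
16) ##..
.##.
#...
.#.#
17) ##..
###.
.#..
##.#
18) ##..
###.
.##.
#.#.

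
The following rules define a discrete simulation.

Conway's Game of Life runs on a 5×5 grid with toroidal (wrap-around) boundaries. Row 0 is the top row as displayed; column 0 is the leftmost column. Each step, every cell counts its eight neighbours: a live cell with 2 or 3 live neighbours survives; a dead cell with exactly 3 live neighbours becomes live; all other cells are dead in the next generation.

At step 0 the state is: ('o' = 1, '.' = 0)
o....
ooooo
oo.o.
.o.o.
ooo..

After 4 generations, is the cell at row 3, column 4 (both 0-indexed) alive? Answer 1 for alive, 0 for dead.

0) o....
ooooo
oo.o.
.o.o.
ooo..
1) .....
...o.
.....
...o.
o.o.o
2) ...oo
.....
.....
...oo
...oo
3) ...oo
.....
.....
...oo
o.o..
4) ...oo
.....
.....
...oo
o.o..

1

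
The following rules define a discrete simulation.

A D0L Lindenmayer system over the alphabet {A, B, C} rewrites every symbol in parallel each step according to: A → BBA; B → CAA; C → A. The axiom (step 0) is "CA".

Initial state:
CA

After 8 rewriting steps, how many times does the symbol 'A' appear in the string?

2448

gen 0: CA
gen 1: ABBA
gen 2: BBACAACAABBA
gen 3: CAACAABBAABBABBAABBABBACAACAABBA
gen 4: ABBABBAABBABBACAACAABBABBACAACAABBACAACAABBABBACAACAABBACAACAABBAABBABBAABBABBACAACAABBA
gen 5: BBACAACAABBACAACAABBABBACAACAABBACAACAABBAABBABBAABBABBACA…AABBACAACAABBABBACAACAABBACAACAABBAABBABBAABBABBACAACAABBA  (len 240)
gen 6: CAACAABBAABBABBAABBABBACAACAABBAABBABBAABBABBACAACAABBACAA…AABBACAACAABBABBACAACAABBACAACAABBAABBABBAABBABBACAACAABBA  (len 656)
gen 7: ABBABBAABBABBACAACAABBABBACAACAABBACAACAABBABBACAACAABBACA…AABBACAACAABBABBACAACAABBACAACAABBAABBABBAABBABBACAACAABBA  (len 1792)
gen 8: BBACAACAABBACAACAABBABBACAACAABBACAACAABBAABBABBAABBABBACA…AABBACAACAABBABBACAACAABBACAACAABBAABBABBAABBABBACAACAABBA  (len 4896)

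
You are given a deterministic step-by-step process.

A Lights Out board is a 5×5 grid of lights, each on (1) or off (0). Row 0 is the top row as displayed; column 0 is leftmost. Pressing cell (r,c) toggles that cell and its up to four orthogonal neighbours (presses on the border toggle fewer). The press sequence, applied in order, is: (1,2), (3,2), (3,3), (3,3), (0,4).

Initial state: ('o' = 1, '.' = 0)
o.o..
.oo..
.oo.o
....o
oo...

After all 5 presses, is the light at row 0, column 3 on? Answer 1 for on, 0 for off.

k=0  o.o..
.oo..
.oo.o
....o
oo...
k=1  o....
...o.
.o..o
....o
oo...
k=2  o....
...o.
.oo.o
.oooo
ooo..
k=3  o....
...o.
.oooo
.o...
oooo.
k=4  o....
...o.
.oo.o
.oooo
ooo..
k=5  o..oo
...oo
.oo.o
.oooo
ooo..

1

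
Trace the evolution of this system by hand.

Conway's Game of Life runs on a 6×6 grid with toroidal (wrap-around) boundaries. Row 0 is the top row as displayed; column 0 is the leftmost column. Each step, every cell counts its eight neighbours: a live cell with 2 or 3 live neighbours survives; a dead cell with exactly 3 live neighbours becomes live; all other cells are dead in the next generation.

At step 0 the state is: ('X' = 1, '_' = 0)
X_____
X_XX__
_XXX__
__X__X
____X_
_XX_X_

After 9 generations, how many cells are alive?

3

step 0: X_____
X_XX__
_XXX__
__X__X
____X_
_XX_X_
step 1: X____X
X__X__
X___X_
_XX_X_
_XX_XX
_X_X_X
step 2: _XX__X
XX__X_
X_X_X_
__X_X_
_____X
_X_X__
step 3: ___XXX
____X_
X_X_X_
_X__X_
__XXX_
_X__X_
step 4: ___X_X
______
_X__X_
_X__X_
_XX_XX
______
step 5: ______
____X_
______
_X__X_
XXXXXX
X_XX_X
step 6: ___XXX
______
______
_X__X_
______
______
step 7: ____X_
____X_
______
______
______
____X_
step 8: ___XXX
______
______
______
______
______
step 9: ____X_
____X_
______
______
______
____X_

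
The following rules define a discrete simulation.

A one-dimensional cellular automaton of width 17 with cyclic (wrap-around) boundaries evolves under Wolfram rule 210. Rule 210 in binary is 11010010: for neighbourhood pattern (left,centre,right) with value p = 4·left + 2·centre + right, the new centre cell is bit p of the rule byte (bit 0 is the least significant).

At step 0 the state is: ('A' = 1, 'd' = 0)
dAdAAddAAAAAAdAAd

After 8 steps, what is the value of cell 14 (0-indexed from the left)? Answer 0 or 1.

gen 0: dAdAAddAAAAAAdAAd
gen 1: AdddAAAdAAAAAddAA
gen 2: AAdAdAAddAAAAAAdA
gen 3: AAddddAAAdAAAAAdd
gen 4: dAAddAdAAddAAAAAA
gen 5: ddAAAdddAAAdAAAAA
gen 6: AAdAAAdAdAAddAAAA
gen 7: AAddAAddddAAAdAAA
gen 8: AAAAdAAddAdAAddAA

0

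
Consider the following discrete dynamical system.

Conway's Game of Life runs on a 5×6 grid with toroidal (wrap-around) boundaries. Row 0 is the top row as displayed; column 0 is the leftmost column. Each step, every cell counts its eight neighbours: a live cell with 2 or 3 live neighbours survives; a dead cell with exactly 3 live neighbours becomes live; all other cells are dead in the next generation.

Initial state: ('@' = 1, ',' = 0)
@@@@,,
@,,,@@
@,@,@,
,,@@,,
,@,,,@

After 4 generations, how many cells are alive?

2

gen 0: @@@@,,
@,,,@@
@,@,@,
,,@@,,
,@,,,@
gen 1: ,,@@,,
,,,,@,
@,@,@,
@,@@@@
,,,,@,
gen 2: ,,,@@,
,@@,@@
@,@,,,
@,@,,,
,@,,,,
gen 3: @@,@@@
@@@,@@
@,@,,,
@,@,,,
,@@@,,
gen 4: ,,,,,,
,,,,,,
,,@,,,
@,,,,,
,,,,,,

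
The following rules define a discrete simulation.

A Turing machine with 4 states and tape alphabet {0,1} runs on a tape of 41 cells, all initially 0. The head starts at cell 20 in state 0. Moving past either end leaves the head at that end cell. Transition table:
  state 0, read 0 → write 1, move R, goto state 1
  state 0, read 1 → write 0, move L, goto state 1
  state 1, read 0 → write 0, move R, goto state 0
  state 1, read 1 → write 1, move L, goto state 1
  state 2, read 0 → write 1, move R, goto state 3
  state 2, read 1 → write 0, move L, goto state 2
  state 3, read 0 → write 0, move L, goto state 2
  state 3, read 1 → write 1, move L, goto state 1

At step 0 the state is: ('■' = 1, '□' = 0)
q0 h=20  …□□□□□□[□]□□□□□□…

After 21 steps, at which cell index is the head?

40

0) q0 h=20  …□□□□□□[□]□□□□□□…
1) q1 h=21  …□□□□□■[□]□□□□□□…
2) q0 h=22  …□□□□■□[□]□□□□□□…
3) q1 h=23  …□□□■□■[□]□□□□□□…
4) q0 h=24  …□□■□■□[□]□□□□□□…
5) q1 h=25  …□■□■□■[□]□□□□□□…
6) q0 h=26  …■□■□■□[□]□□□□□□…
7) q1 h=27  …□■□■□■[□]□□□□□□…
8) q0 h=28  …■□■□■□[□]□□□□□□…
9) q1 h=29  …□■□■□■[□]□□□□□□…
10) q0 h=30  …■□■□■□[□]□□□□□□…
11) q1 h=31  …□■□■□■[□]□□□□□□…
12) q0 h=32  …■□■□■□[□]□□□□□□…
13) q1 h=33  …□■□■□■[□]□□□□□□…
14) q0 h=34  …■□■□■□[□]□□□□□□|
15) q1 h=35  …□■□■□■[□]□□□□□|
16) q0 h=36  …■□■□■□[□]□□□□|
17) q1 h=37  …□■□■□■[□]□□□|
18) q0 h=38  …■□■□■□[□]□□|
19) q1 h=39  …□■□■□■[□]□|
20) q0 h=40  …■□■□■□[□]|
21) q1 h=40  …■□■□■□[■]|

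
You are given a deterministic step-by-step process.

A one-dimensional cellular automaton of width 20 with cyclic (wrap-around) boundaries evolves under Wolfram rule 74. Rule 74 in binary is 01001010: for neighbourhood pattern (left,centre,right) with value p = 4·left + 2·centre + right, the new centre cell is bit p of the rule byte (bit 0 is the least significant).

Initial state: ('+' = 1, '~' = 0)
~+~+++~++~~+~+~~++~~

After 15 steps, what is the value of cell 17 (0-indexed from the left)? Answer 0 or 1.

0

gen 0: ~+~+++~++~~+~+~~++~~
gen 1: +~~+~+~++~+~~~~+++~~
gen 2: ~~+~~~~++~~~~~++~+~+
gen 3: ~+~~~~+++~~~~+++~~~~
gen 4: +~~~~++~+~~~++~+~~~~
gen 5: ~~~~+++~~~~+++~~~~~+
gen 6: ~~~++~+~~~++~+~~~~+~
gen 7: ~~+++~~~~+++~~~~~+~~
gen 8: ~++~+~~~++~+~~~~+~~~
gen 9: +++~~~~+++~~~~~+~~~~
gen 10: +~+~~~++~+~~~~+~~~~+
gen 11: +~~~~+++~~~~~+~~~~++
gen 12: +~~~++~+~~~~+~~~~++~
gen 13: ~~~+++~~~~~+~~~~+++~
gen 14: ~~++~+~~~~+~~~~++~+~
gen 15: ~+++~~~~~+~~~~+++~~~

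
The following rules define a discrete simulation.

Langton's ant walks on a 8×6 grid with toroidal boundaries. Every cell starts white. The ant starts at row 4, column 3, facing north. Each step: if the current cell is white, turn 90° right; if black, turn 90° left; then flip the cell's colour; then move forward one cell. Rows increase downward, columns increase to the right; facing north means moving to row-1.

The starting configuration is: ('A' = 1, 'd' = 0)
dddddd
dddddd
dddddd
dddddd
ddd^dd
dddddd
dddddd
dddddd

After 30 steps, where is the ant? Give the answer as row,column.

5,2

gen 0: dddddd
dddddd
dddddd
dddddd
ddd^dd
dddddd
dddddd
dddddd
gen 1: dddddd
dddddd
dddddd
dddddd
dddA>d
dddddd
dddddd
dddddd
gen 2: dddddd
dddddd
dddddd
dddddd
dddAAd
ddddvd
dddddd
dddddd
gen 3: dddddd
dddddd
dddddd
dddddd
dddAAd
ddd<Ad
dddddd
dddddd
gen 4: dddddd
dddddd
dddddd
dddddd
ddd^Ad
dddAAd
dddddd
dddddd
gen 5: dddddd
dddddd
dddddd
dddddd
dd<dAd
dddAAd
dddddd
dddddd
gen 6: dddddd
dddddd
dddddd
dd^ddd
ddAdAd
dddAAd
dddddd
dddddd
gen 7: dddddd
dddddd
dddddd
ddA>dd
ddAdAd
dddAAd
dddddd
dddddd
gen 8: dddddd
dddddd
dddddd
ddAAdd
ddAvAd
dddAAd
dddddd
dddddd
gen 9: dddddd
dddddd
dddddd
ddAAdd
dd<AAd
dddAAd
dddddd
dddddd
gen 10: dddddd
dddddd
dddddd
ddAAdd
dddAAd
ddvAAd
dddddd
dddddd
gen 11: dddddd
dddddd
dddddd
ddAAdd
dddAAd
d<AAAd
dddddd
dddddd
gen 12: dddddd
dddddd
dddddd
ddAAdd
d^dAAd
dAAAAd
dddddd
dddddd
gen 13: dddddd
dddddd
dddddd
ddAAdd
dA>AAd
dAAAAd
dddddd
dddddd
gen 14: dddddd
dddddd
dddddd
ddAAdd
dAAAAd
dAvAAd
dddddd
dddddd
gen 15: dddddd
dddddd
dddddd
ddAAdd
dAAAAd
dAd>Ad
dddddd
dddddd
gen 16: dddddd
dddddd
dddddd
ddAAdd
dAA^Ad
dAddAd
dddddd
dddddd
gen 17: dddddd
dddddd
dddddd
ddAAdd
dA<dAd
dAddAd
dddddd
dddddd
gen 18: dddddd
dddddd
dddddd
ddAAdd
dAddAd
dAvdAd
dddddd
dddddd
gen 19: dddddd
dddddd
dddddd
ddAAdd
dAddAd
d<AdAd
dddddd
dddddd
gen 20: dddddd
dddddd
dddddd
ddAAdd
dAddAd
ddAdAd
dvdddd
dddddd
gen 21: dddddd
dddddd
dddddd
ddAAdd
dAddAd
ddAdAd
<Adddd
dddddd
gen 22: dddddd
dddddd
dddddd
ddAAdd
dAddAd
^dAdAd
AAdddd
dddddd
gen 23: dddddd
dddddd
dddddd
ddAAdd
dAddAd
A>AdAd
AAdddd
dddddd
gen 24: dddddd
dddddd
dddddd
ddAAdd
dAddAd
AAAdAd
Avdddd
dddddd
gen 25: dddddd
dddddd
dddddd
ddAAdd
dAddAd
AAAdAd
Ad>ddd
dddddd
gen 26: dddddd
dddddd
dddddd
ddAAdd
dAddAd
AAAdAd
AdAddd
ddvddd
gen 27: dddddd
dddddd
dddddd
ddAAdd
dAddAd
AAAdAd
AdAddd
d<Addd
gen 28: dddddd
dddddd
dddddd
ddAAdd
dAddAd
AAAdAd
A^Addd
dAAddd
gen 29: dddddd
dddddd
dddddd
ddAAdd
dAddAd
AAAdAd
AA>ddd
dAAddd
gen 30: dddddd
dddddd
dddddd
ddAAdd
dAddAd
AA^dAd
AAdddd
dAAddd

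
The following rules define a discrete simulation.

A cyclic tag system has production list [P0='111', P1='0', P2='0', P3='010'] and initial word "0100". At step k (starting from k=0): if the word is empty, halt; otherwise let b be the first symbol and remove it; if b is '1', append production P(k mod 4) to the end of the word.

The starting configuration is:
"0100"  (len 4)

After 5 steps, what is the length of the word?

0

step 0: "0100"  (len 4)
step 1: "100"  (len 3)
step 2: "000"  (len 3)
step 3: "00"  (len 2)
step 4: "0"  (len 1)
step 5: (halted — word empty)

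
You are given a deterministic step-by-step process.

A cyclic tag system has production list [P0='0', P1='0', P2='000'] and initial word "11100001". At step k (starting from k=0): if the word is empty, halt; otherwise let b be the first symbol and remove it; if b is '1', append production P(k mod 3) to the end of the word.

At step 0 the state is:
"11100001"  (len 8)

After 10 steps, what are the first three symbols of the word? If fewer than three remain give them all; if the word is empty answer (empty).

0) "11100001"  (len 8)
1) "11000010"  (len 8)
2) "10000100"  (len 8)
3) "0000100000"  (len 10)
4) "000100000"  (len 9)
5) "00100000"  (len 8)
6) "0100000"  (len 7)
7) "100000"  (len 6)
8) "000000"  (len 6)
9) "00000"  (len 5)
10) "0000"  (len 4)

000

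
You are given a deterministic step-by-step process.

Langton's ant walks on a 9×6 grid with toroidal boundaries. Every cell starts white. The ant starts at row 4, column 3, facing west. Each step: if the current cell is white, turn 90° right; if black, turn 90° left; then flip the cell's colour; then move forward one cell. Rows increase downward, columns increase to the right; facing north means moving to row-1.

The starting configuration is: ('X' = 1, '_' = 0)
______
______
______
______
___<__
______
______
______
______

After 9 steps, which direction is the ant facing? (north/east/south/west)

south

0) ______
______
______
______
___<__
______
______
______
______
1) ______
______
______
___^__
___X__
______
______
______
______
2) ______
______
______
___X>_
___X__
______
______
______
______
3) ______
______
______
___XX_
___Xv_
______
______
______
______
4) ______
______
______
___XX_
___<X_
______
______
______
______
5) ______
______
______
___XX_
____X_
___v__
______
______
______
6) ______
______
______
___XX_
____X_
__<X__
______
______
______
7) ______
______
______
___XX_
__^_X_
__XX__
______
______
______
8) ______
______
______
___XX_
__X>X_
__XX__
______
______
______
9) ______
______
______
___XX_
__XXX_
__Xv__
______
______
______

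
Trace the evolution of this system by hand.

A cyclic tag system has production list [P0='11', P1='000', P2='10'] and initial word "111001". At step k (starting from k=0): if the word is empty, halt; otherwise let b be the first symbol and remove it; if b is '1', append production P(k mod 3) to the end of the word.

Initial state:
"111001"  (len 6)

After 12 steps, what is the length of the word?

0) "111001"  (len 6)
1) "1100111"  (len 7)
2) "100111000"  (len 9)
3) "0011100010"  (len 10)
4) "011100010"  (len 9)
5) "11100010"  (len 8)
6) "110001010"  (len 9)
7) "1000101011"  (len 10)
8) "000101011000"  (len 12)
9) "00101011000"  (len 11)
10) "0101011000"  (len 10)
11) "101011000"  (len 9)
12) "0101100010"  (len 10)

10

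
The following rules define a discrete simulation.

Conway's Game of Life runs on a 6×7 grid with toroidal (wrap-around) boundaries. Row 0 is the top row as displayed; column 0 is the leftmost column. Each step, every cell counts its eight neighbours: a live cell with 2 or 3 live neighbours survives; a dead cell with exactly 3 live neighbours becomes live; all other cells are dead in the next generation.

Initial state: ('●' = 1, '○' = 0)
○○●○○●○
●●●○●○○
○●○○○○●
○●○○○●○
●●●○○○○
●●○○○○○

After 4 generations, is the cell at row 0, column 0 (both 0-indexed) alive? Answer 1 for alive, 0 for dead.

1

0) ○○●○○●○
●●●○●○○
○●○○○○●
○●○○○●○
●●●○○○○
●●○○○○○
1) ○○●●○○●
●○●●○●●
○○○○○●●
○○○○○○●
○○●○○○●
●○○○○○●
2) ○○●●●○○
●●●●○○○
○○○○●○○
●○○○○○●
○○○○○●●
●●●●○●●
3) ○○○○○●○
○●○○○○○
○○●●○○●
●○○○○○●
○○●○●○○
●●○○○○○
4) ●●○○○○○
○○●○○○○
○●●○○○●
●●●○○●●
○○○○○○●
○●○○○○○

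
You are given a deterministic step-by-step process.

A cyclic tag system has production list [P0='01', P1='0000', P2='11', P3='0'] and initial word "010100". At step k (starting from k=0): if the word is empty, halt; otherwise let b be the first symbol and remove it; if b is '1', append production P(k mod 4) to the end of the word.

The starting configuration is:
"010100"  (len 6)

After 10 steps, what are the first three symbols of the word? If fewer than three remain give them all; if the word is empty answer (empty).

0

t=0: "010100"  (len 6)
t=1: "10100"  (len 5)
t=2: "01000000"  (len 8)
t=3: "1000000"  (len 7)
t=4: "0000000"  (len 7)
t=5: "000000"  (len 6)
t=6: "00000"  (len 5)
t=7: "0000"  (len 4)
t=8: "000"  (len 3)
t=9: "00"  (len 2)
t=10: "0"  (len 1)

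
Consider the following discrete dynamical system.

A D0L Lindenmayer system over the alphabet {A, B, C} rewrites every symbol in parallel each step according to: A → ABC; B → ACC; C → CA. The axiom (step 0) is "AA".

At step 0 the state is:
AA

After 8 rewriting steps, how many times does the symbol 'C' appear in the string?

[0] AA
[1] ABCABC
[2] ABCACCCAABCACCCA
[3] ABCACCCAABCCACACAABCABCACCCAABCCACACAABC
[4] ABCACCCAABCCACACAABCABCACCCACAABCCAABCCAABCABCACCCAABCACCCAABCCACACAABCABCACCCACAABCCAABCCAABCABCACCCA
[5] ABCACCCAABCCACACAABCABCACCCACAABCCAABCCAABCABCACCCAABCACCC…AABCABCACCCACAABCABCACCCACAABCABCACCCAABCACCCAABCCACACAABC  (len 260)
[6] ABCACCCAABCCACACAABCABCACCCACAABCCAABCCAABCABCACCCAABCACCC…CACAABCABCACCCAABCCACACAABCABCACCCACAABCCAABCCAABCABCACCCA  (len 662)
[7] ABCACCCAABCCACACAABCABCACCCACAABCCAABCCAABCABCACCCAABCACCC…AABCABCACCCACAABCABCACCCACAABCABCACCCAABCACCCAABCCACACAABC  (len 1686)
[8] ABCACCCAABCCACACAABCABCACCCACAABCCAABCCAABCABCACCCAABCACCC…CACAABCABCACCCAABCCACACAABCABCACCCACAABCCAABCCAABCABCACCCA  (len 4294)

1946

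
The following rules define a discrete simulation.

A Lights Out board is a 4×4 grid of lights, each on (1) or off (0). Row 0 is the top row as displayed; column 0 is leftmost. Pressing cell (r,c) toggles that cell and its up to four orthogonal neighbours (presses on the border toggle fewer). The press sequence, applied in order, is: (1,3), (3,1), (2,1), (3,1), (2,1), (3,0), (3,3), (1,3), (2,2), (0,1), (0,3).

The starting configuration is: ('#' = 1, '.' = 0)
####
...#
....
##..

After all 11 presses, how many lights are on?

step 0: ####
...#
....
##..
step 1: ###.
..#.
...#
##..
step 2: ###.
..#.
.#.#
..#.
step 3: ###.
.##.
#.##
.##.
step 4: ###.
.##.
####
#...
step 5: ###.
..#.
...#
##..
step 6: ###.
..#.
#..#
....
step 7: ###.
..#.
#...
..##
step 8: ####
...#
#..#
..##
step 9: ####
..##
###.
...#
step 10: ...#
.###
###.
...#
step 11: ..#.
.##.
###.
...#

7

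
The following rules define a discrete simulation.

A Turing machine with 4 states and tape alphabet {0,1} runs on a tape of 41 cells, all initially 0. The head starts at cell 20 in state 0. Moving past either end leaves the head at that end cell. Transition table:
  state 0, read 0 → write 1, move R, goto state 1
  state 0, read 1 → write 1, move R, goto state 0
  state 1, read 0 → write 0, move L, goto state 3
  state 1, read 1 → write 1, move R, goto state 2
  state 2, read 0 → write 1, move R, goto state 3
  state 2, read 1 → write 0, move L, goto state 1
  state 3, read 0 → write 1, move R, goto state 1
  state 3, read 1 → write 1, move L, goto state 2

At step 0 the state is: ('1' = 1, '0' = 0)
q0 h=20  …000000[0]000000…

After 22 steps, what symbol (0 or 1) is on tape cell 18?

0

step 0: q0 h=20  …000000[0]000000…
step 1: q1 h=21  …000001[0]000000…
step 2: q3 h=20  …000000[1]000000…
step 3: q2 h=19  …000000[0]100000…
step 4: q3 h=20  …000001[1]000000…
step 5: q2 h=19  …000000[1]100000…
step 6: q1 h=18  …000000[0]010000…
step 7: q3 h=17  …000000[0]001000…
step 8: q1 h=18  …000001[0]010000…
step 9: q3 h=17  …000000[1]001000…
step 10: q2 h=16  …000000[0]100100…
step 11: q3 h=17  …000001[1]001000…
step 12: q2 h=16  …000000[1]100100…
step 13: q1 h=15  …000000[0]010010…
step 14: q3 h=14  …000000[0]001001…
step 15: q1 h=15  …000001[0]010010…
step 16: q3 h=14  …000000[1]001001…
step 17: q2 h=13  …000000[0]100100…
step 18: q3 h=14  …000001[1]001001…
step 19: q2 h=13  …000000[1]100100…
step 20: q1 h=12  …000000[0]010010…
step 21: q3 h=11  …000000[0]001001…
step 22: q1 h=12  …000001[0]010010…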